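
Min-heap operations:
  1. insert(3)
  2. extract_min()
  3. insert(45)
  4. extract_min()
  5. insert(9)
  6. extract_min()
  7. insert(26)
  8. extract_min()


insert(3) -> [3]
extract_min()->3, []
insert(45) -> [45]
extract_min()->45, []
insert(9) -> [9]
extract_min()->9, []
insert(26) -> [26]
extract_min()->26, []

Final heap: []


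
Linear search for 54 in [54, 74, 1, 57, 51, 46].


i=0: 54==54 found!

Found at 0, 1 comps


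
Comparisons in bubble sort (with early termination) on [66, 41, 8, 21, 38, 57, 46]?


Algorithm: bubble sort (with early termination)
Input: [66, 41, 8, 21, 38, 57, 46]
Sorted: [8, 21, 38, 41, 46, 57, 66]

15


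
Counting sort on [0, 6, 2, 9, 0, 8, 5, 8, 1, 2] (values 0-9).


Input: [0, 6, 2, 9, 0, 8, 5, 8, 1, 2]
Counts: [2, 1, 2, 0, 0, 1, 1, 0, 2, 1]

Sorted: [0, 0, 1, 2, 2, 5, 6, 8, 8, 9]


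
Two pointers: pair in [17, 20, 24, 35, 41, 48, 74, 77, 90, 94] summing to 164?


lo=0(17)+hi=9(94)=111
lo=1(20)+hi=9(94)=114
lo=2(24)+hi=9(94)=118
lo=3(35)+hi=9(94)=129
lo=4(41)+hi=9(94)=135
lo=5(48)+hi=9(94)=142
lo=6(74)+hi=9(94)=168
lo=6(74)+hi=8(90)=164

Yes: 74+90=164


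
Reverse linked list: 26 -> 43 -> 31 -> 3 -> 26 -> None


Step 1: curr=26, set curr.next=prev(None) | reversed so far: 26
Step 2: curr=43, set curr.next=prev(26) | reversed so far: 43 -> 26
Step 3: curr=31, set curr.next=prev(43) | reversed so far: 31 -> 43 -> 26
Step 4: curr=3, set curr.next=prev(31) | reversed so far: 3 -> 31 -> 43 -> 26
Step 5: curr=26, set curr.next=prev(3) | reversed so far: 26 -> 3 -> 31 -> 43 -> 26

26 -> 3 -> 31 -> 43 -> 26 -> None


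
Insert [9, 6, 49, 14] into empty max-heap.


Insert 9: [9]
Insert 6: [9, 6]
Insert 49: [49, 6, 9]
Insert 14: [49, 14, 9, 6]

Final heap: [49, 14, 9, 6]


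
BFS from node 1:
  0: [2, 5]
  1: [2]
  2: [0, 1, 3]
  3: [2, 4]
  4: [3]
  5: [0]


Visit 1, enqueue [2]
Visit 2, enqueue [0, 3]
Visit 0, enqueue [5]
Visit 3, enqueue [4]
Visit 5, enqueue []
Visit 4, enqueue []

BFS order: [1, 2, 0, 3, 5, 4]


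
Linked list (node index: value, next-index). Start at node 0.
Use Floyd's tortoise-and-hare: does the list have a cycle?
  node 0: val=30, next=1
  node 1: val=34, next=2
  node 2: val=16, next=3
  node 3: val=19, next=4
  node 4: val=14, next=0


Floyd's tortoise (slow, +1) and hare (fast, +2):
  init: slow=0, fast=0
  step 1: slow=1, fast=2
  step 2: slow=2, fast=4
  step 3: slow=3, fast=1
  step 4: slow=4, fast=3
  step 5: slow=0, fast=0
  slow == fast at node 0: cycle detected

Cycle: yes


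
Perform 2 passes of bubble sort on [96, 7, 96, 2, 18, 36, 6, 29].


Initial: [96, 7, 96, 2, 18, 36, 6, 29]
Pass 1: [7, 96, 2, 18, 36, 6, 29, 96] (6 swaps)
Pass 2: [7, 2, 18, 36, 6, 29, 96, 96] (5 swaps)

After 2 passes: [7, 2, 18, 36, 6, 29, 96, 96]


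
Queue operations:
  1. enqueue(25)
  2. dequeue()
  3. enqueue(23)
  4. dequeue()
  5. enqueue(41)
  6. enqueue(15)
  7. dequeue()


enqueue(25) -> [25]
dequeue()->25, []
enqueue(23) -> [23]
dequeue()->23, []
enqueue(41) -> [41]
enqueue(15) -> [41, 15]
dequeue()->41, [15]

Final queue: [15]


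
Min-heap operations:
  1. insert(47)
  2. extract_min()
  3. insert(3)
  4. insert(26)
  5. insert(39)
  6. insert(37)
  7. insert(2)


insert(47) -> [47]
extract_min()->47, []
insert(3) -> [3]
insert(26) -> [3, 26]
insert(39) -> [3, 26, 39]
insert(37) -> [3, 26, 39, 37]
insert(2) -> [2, 3, 39, 37, 26]

Final heap: [2, 3, 39, 37, 26]


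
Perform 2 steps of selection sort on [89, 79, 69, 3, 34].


Initial: [89, 79, 69, 3, 34]
Step 1: min=3 at 3
  Swap: [3, 79, 69, 89, 34]
Step 2: min=34 at 4
  Swap: [3, 34, 69, 89, 79]

After 2 steps: [3, 34, 69, 89, 79]


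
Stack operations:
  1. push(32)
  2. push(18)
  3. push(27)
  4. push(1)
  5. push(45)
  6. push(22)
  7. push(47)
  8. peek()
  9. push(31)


push(32) -> [32]
push(18) -> [32, 18]
push(27) -> [32, 18, 27]
push(1) -> [32, 18, 27, 1]
push(45) -> [32, 18, 27, 1, 45]
push(22) -> [32, 18, 27, 1, 45, 22]
push(47) -> [32, 18, 27, 1, 45, 22, 47]
peek()->47
push(31) -> [32, 18, 27, 1, 45, 22, 47, 31]

Final stack: [32, 18, 27, 1, 45, 22, 47, 31]


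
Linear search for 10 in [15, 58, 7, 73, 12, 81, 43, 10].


i=0: 15!=10
i=1: 58!=10
i=2: 7!=10
i=3: 73!=10
i=4: 12!=10
i=5: 81!=10
i=6: 43!=10
i=7: 10==10 found!

Found at 7, 8 comps


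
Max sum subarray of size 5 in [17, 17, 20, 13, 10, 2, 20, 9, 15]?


[0:5]: 77
[1:6]: 62
[2:7]: 65
[3:8]: 54
[4:9]: 56

Max: 77 at [0:5]


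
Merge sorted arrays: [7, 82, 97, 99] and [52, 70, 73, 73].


Take 7 from A
Take 52 from B
Take 70 from B
Take 73 from B
Take 73 from B

Merged: [7, 52, 70, 73, 73, 82, 97, 99]


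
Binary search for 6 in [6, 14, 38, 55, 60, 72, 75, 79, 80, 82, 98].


Step 1: lo=0, hi=10, mid=5, val=72
Step 2: lo=0, hi=4, mid=2, val=38
Step 3: lo=0, hi=1, mid=0, val=6

Found at index 0


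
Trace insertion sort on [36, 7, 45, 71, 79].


Initial: [36, 7, 45, 71, 79]
Insert 7: [7, 36, 45, 71, 79]
Insert 45: [7, 36, 45, 71, 79]
Insert 71: [7, 36, 45, 71, 79]
Insert 79: [7, 36, 45, 71, 79]

Sorted: [7, 36, 45, 71, 79]


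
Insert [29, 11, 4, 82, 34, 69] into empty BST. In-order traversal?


Insert 29: root
Insert 11: L from 29
Insert 4: L from 29 -> L from 11
Insert 82: R from 29
Insert 34: R from 29 -> L from 82
Insert 69: R from 29 -> L from 82 -> R from 34

In-order: [4, 11, 29, 34, 69, 82]


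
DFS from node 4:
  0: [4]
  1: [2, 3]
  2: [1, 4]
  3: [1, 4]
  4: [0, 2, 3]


Visit 4, push [3, 2, 0]
Visit 0, push []
Visit 2, push [1]
Visit 1, push [3]
Visit 3, push []

DFS order: [4, 0, 2, 1, 3]


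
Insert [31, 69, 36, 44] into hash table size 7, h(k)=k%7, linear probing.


Insert 31: h=3 -> slot 3
Insert 69: h=6 -> slot 6
Insert 36: h=1 -> slot 1
Insert 44: h=2 -> slot 2

Table: [None, 36, 44, 31, None, None, 69]


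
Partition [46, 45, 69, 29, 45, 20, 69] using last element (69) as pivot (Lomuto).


Pivot: 69
  46 <= 69: advance i (no swap)
  45 <= 69: advance i (no swap)
  69 <= 69: advance i (no swap)
  29 <= 69: advance i (no swap)
  45 <= 69: advance i (no swap)
  20 <= 69: advance i (no swap)
Place pivot at 6: [46, 45, 69, 29, 45, 20, 69]

Partitioned: [46, 45, 69, 29, 45, 20, 69]


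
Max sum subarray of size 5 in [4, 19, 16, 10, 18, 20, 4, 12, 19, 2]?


[0:5]: 67
[1:6]: 83
[2:7]: 68
[3:8]: 64
[4:9]: 73
[5:10]: 57

Max: 83 at [1:6]


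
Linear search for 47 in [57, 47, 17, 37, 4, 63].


i=0: 57!=47
i=1: 47==47 found!

Found at 1, 2 comps


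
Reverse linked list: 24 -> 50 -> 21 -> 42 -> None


Step 1: curr=24, set curr.next=prev(None) | reversed so far: 24
Step 2: curr=50, set curr.next=prev(24) | reversed so far: 50 -> 24
Step 3: curr=21, set curr.next=prev(50) | reversed so far: 21 -> 50 -> 24
Step 4: curr=42, set curr.next=prev(21) | reversed so far: 42 -> 21 -> 50 -> 24

42 -> 21 -> 50 -> 24 -> None


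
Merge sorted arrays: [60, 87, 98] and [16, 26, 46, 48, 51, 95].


Take 16 from B
Take 26 from B
Take 46 from B
Take 48 from B
Take 51 from B
Take 60 from A
Take 87 from A
Take 95 from B

Merged: [16, 26, 46, 48, 51, 60, 87, 95, 98]


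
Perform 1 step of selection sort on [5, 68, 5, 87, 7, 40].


Initial: [5, 68, 5, 87, 7, 40]
Step 1: min=5 at 0
  Swap: [5, 68, 5, 87, 7, 40]

After 1 step: [5, 68, 5, 87, 7, 40]


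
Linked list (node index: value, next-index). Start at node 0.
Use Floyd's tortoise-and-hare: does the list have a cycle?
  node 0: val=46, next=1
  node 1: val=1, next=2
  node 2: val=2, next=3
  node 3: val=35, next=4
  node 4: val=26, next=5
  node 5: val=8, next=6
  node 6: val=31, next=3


Floyd's tortoise (slow, +1) and hare (fast, +2):
  init: slow=0, fast=0
  step 1: slow=1, fast=2
  step 2: slow=2, fast=4
  step 3: slow=3, fast=6
  step 4: slow=4, fast=4
  slow == fast at node 4: cycle detected

Cycle: yes


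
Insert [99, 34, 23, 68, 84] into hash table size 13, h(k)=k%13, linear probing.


Insert 99: h=8 -> slot 8
Insert 34: h=8, 1 probes -> slot 9
Insert 23: h=10 -> slot 10
Insert 68: h=3 -> slot 3
Insert 84: h=6 -> slot 6

Table: [None, None, None, 68, None, None, 84, None, 99, 34, 23, None, None]


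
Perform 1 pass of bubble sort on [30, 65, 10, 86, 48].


Initial: [30, 65, 10, 86, 48]
Pass 1: [30, 10, 65, 48, 86] (2 swaps)

After 1 pass: [30, 10, 65, 48, 86]


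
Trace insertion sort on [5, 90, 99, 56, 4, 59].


Initial: [5, 90, 99, 56, 4, 59]
Insert 90: [5, 90, 99, 56, 4, 59]
Insert 99: [5, 90, 99, 56, 4, 59]
Insert 56: [5, 56, 90, 99, 4, 59]
Insert 4: [4, 5, 56, 90, 99, 59]
Insert 59: [4, 5, 56, 59, 90, 99]

Sorted: [4, 5, 56, 59, 90, 99]


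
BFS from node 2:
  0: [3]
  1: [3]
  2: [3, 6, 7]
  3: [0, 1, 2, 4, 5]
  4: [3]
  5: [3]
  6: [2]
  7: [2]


Visit 2, enqueue [3, 6, 7]
Visit 3, enqueue [0, 1, 4, 5]
Visit 6, enqueue []
Visit 7, enqueue []
Visit 0, enqueue []
Visit 1, enqueue []
Visit 4, enqueue []
Visit 5, enqueue []

BFS order: [2, 3, 6, 7, 0, 1, 4, 5]


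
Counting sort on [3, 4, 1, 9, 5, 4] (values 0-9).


Input: [3, 4, 1, 9, 5, 4]
Counts: [0, 1, 0, 1, 2, 1, 0, 0, 0, 1]

Sorted: [1, 3, 4, 4, 5, 9]


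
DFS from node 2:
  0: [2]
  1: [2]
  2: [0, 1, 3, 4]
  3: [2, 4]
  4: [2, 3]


Visit 2, push [4, 3, 1, 0]
Visit 0, push []
Visit 1, push []
Visit 3, push [4]
Visit 4, push []

DFS order: [2, 0, 1, 3, 4]


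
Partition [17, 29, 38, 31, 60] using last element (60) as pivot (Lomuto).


Pivot: 60
  17 <= 60: advance i (no swap)
  29 <= 60: advance i (no swap)
  38 <= 60: advance i (no swap)
  31 <= 60: advance i (no swap)
Place pivot at 4: [17, 29, 38, 31, 60]

Partitioned: [17, 29, 38, 31, 60]


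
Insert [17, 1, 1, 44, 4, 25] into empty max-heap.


Insert 17: [17]
Insert 1: [17, 1]
Insert 1: [17, 1, 1]
Insert 44: [44, 17, 1, 1]
Insert 4: [44, 17, 1, 1, 4]
Insert 25: [44, 17, 25, 1, 4, 1]

Final heap: [44, 17, 25, 1, 4, 1]


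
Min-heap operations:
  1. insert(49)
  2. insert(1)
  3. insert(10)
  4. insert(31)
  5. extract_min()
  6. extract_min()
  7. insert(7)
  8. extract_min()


insert(49) -> [49]
insert(1) -> [1, 49]
insert(10) -> [1, 49, 10]
insert(31) -> [1, 31, 10, 49]
extract_min()->1, [10, 31, 49]
extract_min()->10, [31, 49]
insert(7) -> [7, 49, 31]
extract_min()->7, [31, 49]

Final heap: [31, 49]


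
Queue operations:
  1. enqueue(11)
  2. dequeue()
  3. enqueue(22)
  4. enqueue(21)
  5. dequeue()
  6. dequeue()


enqueue(11) -> [11]
dequeue()->11, []
enqueue(22) -> [22]
enqueue(21) -> [22, 21]
dequeue()->22, [21]
dequeue()->21, []

Final queue: []


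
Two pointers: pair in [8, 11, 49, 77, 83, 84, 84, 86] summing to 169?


lo=0(8)+hi=7(86)=94
lo=1(11)+hi=7(86)=97
lo=2(49)+hi=7(86)=135
lo=3(77)+hi=7(86)=163
lo=4(83)+hi=7(86)=169

Yes: 83+86=169


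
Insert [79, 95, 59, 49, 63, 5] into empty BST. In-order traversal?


Insert 79: root
Insert 95: R from 79
Insert 59: L from 79
Insert 49: L from 79 -> L from 59
Insert 63: L from 79 -> R from 59
Insert 5: L from 79 -> L from 59 -> L from 49

In-order: [5, 49, 59, 63, 79, 95]


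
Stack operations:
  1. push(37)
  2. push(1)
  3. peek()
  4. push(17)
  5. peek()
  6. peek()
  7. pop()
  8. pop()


push(37) -> [37]
push(1) -> [37, 1]
peek()->1
push(17) -> [37, 1, 17]
peek()->17
peek()->17
pop()->17, [37, 1]
pop()->1, [37]

Final stack: [37]


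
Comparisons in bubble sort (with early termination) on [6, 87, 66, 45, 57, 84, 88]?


Algorithm: bubble sort (with early termination)
Input: [6, 87, 66, 45, 57, 84, 88]
Sorted: [6, 45, 57, 66, 84, 87, 88]

15


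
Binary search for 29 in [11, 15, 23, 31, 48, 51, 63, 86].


Step 1: lo=0, hi=7, mid=3, val=31
Step 2: lo=0, hi=2, mid=1, val=15
Step 3: lo=2, hi=2, mid=2, val=23

Not found


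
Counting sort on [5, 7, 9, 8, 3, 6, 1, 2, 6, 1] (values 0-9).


Input: [5, 7, 9, 8, 3, 6, 1, 2, 6, 1]
Counts: [0, 2, 1, 1, 0, 1, 2, 1, 1, 1]

Sorted: [1, 1, 2, 3, 5, 6, 6, 7, 8, 9]


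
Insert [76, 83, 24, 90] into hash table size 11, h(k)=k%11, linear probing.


Insert 76: h=10 -> slot 10
Insert 83: h=6 -> slot 6
Insert 24: h=2 -> slot 2
Insert 90: h=2, 1 probes -> slot 3

Table: [None, None, 24, 90, None, None, 83, None, None, None, 76]


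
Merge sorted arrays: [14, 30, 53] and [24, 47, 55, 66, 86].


Take 14 from A
Take 24 from B
Take 30 from A
Take 47 from B
Take 53 from A

Merged: [14, 24, 30, 47, 53, 55, 66, 86]


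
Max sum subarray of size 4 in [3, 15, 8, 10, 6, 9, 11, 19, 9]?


[0:4]: 36
[1:5]: 39
[2:6]: 33
[3:7]: 36
[4:8]: 45
[5:9]: 48

Max: 48 at [5:9]


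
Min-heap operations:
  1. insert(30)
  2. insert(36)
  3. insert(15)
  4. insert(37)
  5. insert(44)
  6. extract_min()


insert(30) -> [30]
insert(36) -> [30, 36]
insert(15) -> [15, 36, 30]
insert(37) -> [15, 36, 30, 37]
insert(44) -> [15, 36, 30, 37, 44]
extract_min()->15, [30, 36, 44, 37]

Final heap: [30, 36, 44, 37]


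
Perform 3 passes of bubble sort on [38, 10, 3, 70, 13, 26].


Initial: [38, 10, 3, 70, 13, 26]
Pass 1: [10, 3, 38, 13, 26, 70] (4 swaps)
Pass 2: [3, 10, 13, 26, 38, 70] (3 swaps)
Pass 3: [3, 10, 13, 26, 38, 70] (0 swaps)

After 3 passes: [3, 10, 13, 26, 38, 70]


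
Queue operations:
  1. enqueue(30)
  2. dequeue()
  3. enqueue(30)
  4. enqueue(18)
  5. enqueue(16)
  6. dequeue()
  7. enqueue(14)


enqueue(30) -> [30]
dequeue()->30, []
enqueue(30) -> [30]
enqueue(18) -> [30, 18]
enqueue(16) -> [30, 18, 16]
dequeue()->30, [18, 16]
enqueue(14) -> [18, 16, 14]

Final queue: [18, 16, 14]


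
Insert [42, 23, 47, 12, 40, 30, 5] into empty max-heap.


Insert 42: [42]
Insert 23: [42, 23]
Insert 47: [47, 23, 42]
Insert 12: [47, 23, 42, 12]
Insert 40: [47, 40, 42, 12, 23]
Insert 30: [47, 40, 42, 12, 23, 30]
Insert 5: [47, 40, 42, 12, 23, 30, 5]

Final heap: [47, 40, 42, 12, 23, 30, 5]


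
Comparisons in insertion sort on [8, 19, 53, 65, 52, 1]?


Algorithm: insertion sort
Input: [8, 19, 53, 65, 52, 1]
Sorted: [1, 8, 19, 52, 53, 65]

11


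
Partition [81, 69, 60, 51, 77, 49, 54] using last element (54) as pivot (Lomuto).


Pivot: 54
  51 <= 54: swap -> [51, 69, 60, 81, 77, 49, 54]
  49 <= 54: swap -> [51, 49, 60, 81, 77, 69, 54]
Place pivot at 2: [51, 49, 54, 81, 77, 69, 60]

Partitioned: [51, 49, 54, 81, 77, 69, 60]


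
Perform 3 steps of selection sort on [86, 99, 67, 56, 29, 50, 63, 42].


Initial: [86, 99, 67, 56, 29, 50, 63, 42]
Step 1: min=29 at 4
  Swap: [29, 99, 67, 56, 86, 50, 63, 42]
Step 2: min=42 at 7
  Swap: [29, 42, 67, 56, 86, 50, 63, 99]
Step 3: min=50 at 5
  Swap: [29, 42, 50, 56, 86, 67, 63, 99]

After 3 steps: [29, 42, 50, 56, 86, 67, 63, 99]


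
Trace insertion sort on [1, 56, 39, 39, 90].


Initial: [1, 56, 39, 39, 90]
Insert 56: [1, 56, 39, 39, 90]
Insert 39: [1, 39, 56, 39, 90]
Insert 39: [1, 39, 39, 56, 90]
Insert 90: [1, 39, 39, 56, 90]

Sorted: [1, 39, 39, 56, 90]


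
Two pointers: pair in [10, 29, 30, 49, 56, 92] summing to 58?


lo=0(10)+hi=5(92)=102
lo=0(10)+hi=4(56)=66
lo=0(10)+hi=3(49)=59
lo=0(10)+hi=2(30)=40
lo=1(29)+hi=2(30)=59

No pair found


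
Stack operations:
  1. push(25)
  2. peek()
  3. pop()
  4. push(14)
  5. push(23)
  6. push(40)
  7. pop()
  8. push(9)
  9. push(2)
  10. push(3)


push(25) -> [25]
peek()->25
pop()->25, []
push(14) -> [14]
push(23) -> [14, 23]
push(40) -> [14, 23, 40]
pop()->40, [14, 23]
push(9) -> [14, 23, 9]
push(2) -> [14, 23, 9, 2]
push(3) -> [14, 23, 9, 2, 3]

Final stack: [14, 23, 9, 2, 3]


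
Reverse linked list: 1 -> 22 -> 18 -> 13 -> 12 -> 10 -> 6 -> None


Step 1: curr=1, set curr.next=prev(None) | reversed so far: 1
Step 2: curr=22, set curr.next=prev(1) | reversed so far: 22 -> 1
Step 3: curr=18, set curr.next=prev(22) | reversed so far: 18 -> 22 -> 1
Step 4: curr=13, set curr.next=prev(18) | reversed so far: 13 -> 18 -> 22 -> 1
Step 5: curr=12, set curr.next=prev(13) | reversed so far: 12 -> 13 -> 18 -> 22 -> 1
Step 6: curr=10, set curr.next=prev(12) | reversed so far: 10 -> 12 -> 13 -> 18 -> 22 -> 1
Step 7: curr=6, set curr.next=prev(10) | reversed so far: 6 -> 10 -> 12 -> 13 -> 18 -> 22 -> 1

6 -> 10 -> 12 -> 13 -> 18 -> 22 -> 1 -> None


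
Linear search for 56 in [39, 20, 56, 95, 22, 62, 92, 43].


i=0: 39!=56
i=1: 20!=56
i=2: 56==56 found!

Found at 2, 3 comps


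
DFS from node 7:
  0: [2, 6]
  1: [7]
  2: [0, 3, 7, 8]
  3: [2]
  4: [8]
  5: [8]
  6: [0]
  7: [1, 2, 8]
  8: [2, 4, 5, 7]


Visit 7, push [8, 2, 1]
Visit 1, push []
Visit 2, push [8, 3, 0]
Visit 0, push [6]
Visit 6, push []
Visit 3, push []
Visit 8, push [5, 4]
Visit 4, push []
Visit 5, push []

DFS order: [7, 1, 2, 0, 6, 3, 8, 4, 5]


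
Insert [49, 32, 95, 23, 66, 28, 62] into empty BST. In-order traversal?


Insert 49: root
Insert 32: L from 49
Insert 95: R from 49
Insert 23: L from 49 -> L from 32
Insert 66: R from 49 -> L from 95
Insert 28: L from 49 -> L from 32 -> R from 23
Insert 62: R from 49 -> L from 95 -> L from 66

In-order: [23, 28, 32, 49, 62, 66, 95]


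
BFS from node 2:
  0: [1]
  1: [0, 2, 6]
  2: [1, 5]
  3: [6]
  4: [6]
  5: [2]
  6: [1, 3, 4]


Visit 2, enqueue [1, 5]
Visit 1, enqueue [0, 6]
Visit 5, enqueue []
Visit 0, enqueue []
Visit 6, enqueue [3, 4]
Visit 3, enqueue []
Visit 4, enqueue []

BFS order: [2, 1, 5, 0, 6, 3, 4]


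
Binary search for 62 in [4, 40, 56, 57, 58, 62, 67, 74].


Step 1: lo=0, hi=7, mid=3, val=57
Step 2: lo=4, hi=7, mid=5, val=62

Found at index 5


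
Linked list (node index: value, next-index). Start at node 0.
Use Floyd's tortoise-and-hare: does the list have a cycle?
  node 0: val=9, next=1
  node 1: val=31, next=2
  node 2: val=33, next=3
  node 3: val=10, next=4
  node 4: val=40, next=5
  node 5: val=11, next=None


Floyd's tortoise (slow, +1) and hare (fast, +2):
  init: slow=0, fast=0
  step 1: slow=1, fast=2
  step 2: slow=2, fast=4
  step 3: fast 4->5->None, no cycle

Cycle: no


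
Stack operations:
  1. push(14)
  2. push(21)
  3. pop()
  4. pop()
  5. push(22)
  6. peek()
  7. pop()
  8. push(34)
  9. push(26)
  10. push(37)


push(14) -> [14]
push(21) -> [14, 21]
pop()->21, [14]
pop()->14, []
push(22) -> [22]
peek()->22
pop()->22, []
push(34) -> [34]
push(26) -> [34, 26]
push(37) -> [34, 26, 37]

Final stack: [34, 26, 37]


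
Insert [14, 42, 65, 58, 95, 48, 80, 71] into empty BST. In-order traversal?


Insert 14: root
Insert 42: R from 14
Insert 65: R from 14 -> R from 42
Insert 58: R from 14 -> R from 42 -> L from 65
Insert 95: R from 14 -> R from 42 -> R from 65
Insert 48: R from 14 -> R from 42 -> L from 65 -> L from 58
Insert 80: R from 14 -> R from 42 -> R from 65 -> L from 95
Insert 71: R from 14 -> R from 42 -> R from 65 -> L from 95 -> L from 80

In-order: [14, 42, 48, 58, 65, 71, 80, 95]


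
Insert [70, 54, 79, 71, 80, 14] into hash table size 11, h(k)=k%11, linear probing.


Insert 70: h=4 -> slot 4
Insert 54: h=10 -> slot 10
Insert 79: h=2 -> slot 2
Insert 71: h=5 -> slot 5
Insert 80: h=3 -> slot 3
Insert 14: h=3, 3 probes -> slot 6

Table: [None, None, 79, 80, 70, 71, 14, None, None, None, 54]


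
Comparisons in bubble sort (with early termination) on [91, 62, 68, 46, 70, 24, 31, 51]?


Algorithm: bubble sort (with early termination)
Input: [91, 62, 68, 46, 70, 24, 31, 51]
Sorted: [24, 31, 46, 51, 62, 68, 70, 91]

27


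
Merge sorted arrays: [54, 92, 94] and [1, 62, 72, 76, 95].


Take 1 from B
Take 54 from A
Take 62 from B
Take 72 from B
Take 76 from B
Take 92 from A
Take 94 from A

Merged: [1, 54, 62, 72, 76, 92, 94, 95]


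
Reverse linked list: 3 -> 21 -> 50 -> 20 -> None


Step 1: curr=3, set curr.next=prev(None) | reversed so far: 3
Step 2: curr=21, set curr.next=prev(3) | reversed so far: 21 -> 3
Step 3: curr=50, set curr.next=prev(21) | reversed so far: 50 -> 21 -> 3
Step 4: curr=20, set curr.next=prev(50) | reversed so far: 20 -> 50 -> 21 -> 3

20 -> 50 -> 21 -> 3 -> None


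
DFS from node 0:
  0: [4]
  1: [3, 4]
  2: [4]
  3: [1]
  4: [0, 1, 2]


Visit 0, push [4]
Visit 4, push [2, 1]
Visit 1, push [3]
Visit 3, push []
Visit 2, push []

DFS order: [0, 4, 1, 3, 2]


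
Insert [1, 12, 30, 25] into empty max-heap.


Insert 1: [1]
Insert 12: [12, 1]
Insert 30: [30, 1, 12]
Insert 25: [30, 25, 12, 1]

Final heap: [30, 25, 12, 1]


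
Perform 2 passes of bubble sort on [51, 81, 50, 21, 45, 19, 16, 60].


Initial: [51, 81, 50, 21, 45, 19, 16, 60]
Pass 1: [51, 50, 21, 45, 19, 16, 60, 81] (6 swaps)
Pass 2: [50, 21, 45, 19, 16, 51, 60, 81] (5 swaps)

After 2 passes: [50, 21, 45, 19, 16, 51, 60, 81]


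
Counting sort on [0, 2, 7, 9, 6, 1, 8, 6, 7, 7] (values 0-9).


Input: [0, 2, 7, 9, 6, 1, 8, 6, 7, 7]
Counts: [1, 1, 1, 0, 0, 0, 2, 3, 1, 1]

Sorted: [0, 1, 2, 6, 6, 7, 7, 7, 8, 9]


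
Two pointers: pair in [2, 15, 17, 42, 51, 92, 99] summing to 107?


lo=0(2)+hi=6(99)=101
lo=1(15)+hi=6(99)=114
lo=1(15)+hi=5(92)=107

Yes: 15+92=107


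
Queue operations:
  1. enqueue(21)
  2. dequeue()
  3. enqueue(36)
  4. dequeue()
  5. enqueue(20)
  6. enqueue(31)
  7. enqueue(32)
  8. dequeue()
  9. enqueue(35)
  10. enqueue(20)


enqueue(21) -> [21]
dequeue()->21, []
enqueue(36) -> [36]
dequeue()->36, []
enqueue(20) -> [20]
enqueue(31) -> [20, 31]
enqueue(32) -> [20, 31, 32]
dequeue()->20, [31, 32]
enqueue(35) -> [31, 32, 35]
enqueue(20) -> [31, 32, 35, 20]

Final queue: [31, 32, 35, 20]


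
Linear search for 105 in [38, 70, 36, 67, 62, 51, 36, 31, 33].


i=0: 38!=105
i=1: 70!=105
i=2: 36!=105
i=3: 67!=105
i=4: 62!=105
i=5: 51!=105
i=6: 36!=105
i=7: 31!=105
i=8: 33!=105

Not found, 9 comps


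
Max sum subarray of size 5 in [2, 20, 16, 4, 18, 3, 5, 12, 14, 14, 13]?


[0:5]: 60
[1:6]: 61
[2:7]: 46
[3:8]: 42
[4:9]: 52
[5:10]: 48
[6:11]: 58

Max: 61 at [1:6]


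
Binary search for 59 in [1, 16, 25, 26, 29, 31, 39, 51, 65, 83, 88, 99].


Step 1: lo=0, hi=11, mid=5, val=31
Step 2: lo=6, hi=11, mid=8, val=65
Step 3: lo=6, hi=7, mid=6, val=39
Step 4: lo=7, hi=7, mid=7, val=51

Not found


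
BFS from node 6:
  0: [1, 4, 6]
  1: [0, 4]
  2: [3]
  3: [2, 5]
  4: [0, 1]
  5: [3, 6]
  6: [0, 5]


Visit 6, enqueue [0, 5]
Visit 0, enqueue [1, 4]
Visit 5, enqueue [3]
Visit 1, enqueue []
Visit 4, enqueue []
Visit 3, enqueue [2]
Visit 2, enqueue []

BFS order: [6, 0, 5, 1, 4, 3, 2]


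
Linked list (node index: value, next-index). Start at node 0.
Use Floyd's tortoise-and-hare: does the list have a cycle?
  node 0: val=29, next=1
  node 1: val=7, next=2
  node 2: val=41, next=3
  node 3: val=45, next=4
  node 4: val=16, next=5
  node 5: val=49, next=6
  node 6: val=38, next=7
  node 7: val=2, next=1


Floyd's tortoise (slow, +1) and hare (fast, +2):
  init: slow=0, fast=0
  step 1: slow=1, fast=2
  step 2: slow=2, fast=4
  step 3: slow=3, fast=6
  step 4: slow=4, fast=1
  step 5: slow=5, fast=3
  step 6: slow=6, fast=5
  step 7: slow=7, fast=7
  slow == fast at node 7: cycle detected

Cycle: yes


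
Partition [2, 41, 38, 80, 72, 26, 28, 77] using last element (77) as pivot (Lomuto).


Pivot: 77
  2 <= 77: advance i (no swap)
  41 <= 77: advance i (no swap)
  38 <= 77: advance i (no swap)
  72 <= 77: swap -> [2, 41, 38, 72, 80, 26, 28, 77]
  26 <= 77: swap -> [2, 41, 38, 72, 26, 80, 28, 77]
  28 <= 77: swap -> [2, 41, 38, 72, 26, 28, 80, 77]
Place pivot at 6: [2, 41, 38, 72, 26, 28, 77, 80]

Partitioned: [2, 41, 38, 72, 26, 28, 77, 80]


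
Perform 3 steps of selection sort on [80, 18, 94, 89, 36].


Initial: [80, 18, 94, 89, 36]
Step 1: min=18 at 1
  Swap: [18, 80, 94, 89, 36]
Step 2: min=36 at 4
  Swap: [18, 36, 94, 89, 80]
Step 3: min=80 at 4
  Swap: [18, 36, 80, 89, 94]

After 3 steps: [18, 36, 80, 89, 94]


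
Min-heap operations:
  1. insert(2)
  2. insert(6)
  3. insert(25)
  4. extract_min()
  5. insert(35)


insert(2) -> [2]
insert(6) -> [2, 6]
insert(25) -> [2, 6, 25]
extract_min()->2, [6, 25]
insert(35) -> [6, 25, 35]

Final heap: [6, 25, 35]


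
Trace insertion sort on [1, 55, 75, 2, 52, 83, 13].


Initial: [1, 55, 75, 2, 52, 83, 13]
Insert 55: [1, 55, 75, 2, 52, 83, 13]
Insert 75: [1, 55, 75, 2, 52, 83, 13]
Insert 2: [1, 2, 55, 75, 52, 83, 13]
Insert 52: [1, 2, 52, 55, 75, 83, 13]
Insert 83: [1, 2, 52, 55, 75, 83, 13]
Insert 13: [1, 2, 13, 52, 55, 75, 83]

Sorted: [1, 2, 13, 52, 55, 75, 83]


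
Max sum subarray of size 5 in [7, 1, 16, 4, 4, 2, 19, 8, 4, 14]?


[0:5]: 32
[1:6]: 27
[2:7]: 45
[3:8]: 37
[4:9]: 37
[5:10]: 47

Max: 47 at [5:10]


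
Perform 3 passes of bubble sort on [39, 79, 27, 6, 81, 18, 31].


Initial: [39, 79, 27, 6, 81, 18, 31]
Pass 1: [39, 27, 6, 79, 18, 31, 81] (4 swaps)
Pass 2: [27, 6, 39, 18, 31, 79, 81] (4 swaps)
Pass 3: [6, 27, 18, 31, 39, 79, 81] (3 swaps)

After 3 passes: [6, 27, 18, 31, 39, 79, 81]


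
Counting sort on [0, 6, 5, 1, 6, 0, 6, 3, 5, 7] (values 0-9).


Input: [0, 6, 5, 1, 6, 0, 6, 3, 5, 7]
Counts: [2, 1, 0, 1, 0, 2, 3, 1, 0, 0]

Sorted: [0, 0, 1, 3, 5, 5, 6, 6, 6, 7]


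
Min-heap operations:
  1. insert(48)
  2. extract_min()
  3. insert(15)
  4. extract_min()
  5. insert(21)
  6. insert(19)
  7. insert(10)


insert(48) -> [48]
extract_min()->48, []
insert(15) -> [15]
extract_min()->15, []
insert(21) -> [21]
insert(19) -> [19, 21]
insert(10) -> [10, 21, 19]

Final heap: [10, 21, 19]


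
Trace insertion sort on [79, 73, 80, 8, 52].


Initial: [79, 73, 80, 8, 52]
Insert 73: [73, 79, 80, 8, 52]
Insert 80: [73, 79, 80, 8, 52]
Insert 8: [8, 73, 79, 80, 52]
Insert 52: [8, 52, 73, 79, 80]

Sorted: [8, 52, 73, 79, 80]


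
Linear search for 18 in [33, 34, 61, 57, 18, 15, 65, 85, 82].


i=0: 33!=18
i=1: 34!=18
i=2: 61!=18
i=3: 57!=18
i=4: 18==18 found!

Found at 4, 5 comps


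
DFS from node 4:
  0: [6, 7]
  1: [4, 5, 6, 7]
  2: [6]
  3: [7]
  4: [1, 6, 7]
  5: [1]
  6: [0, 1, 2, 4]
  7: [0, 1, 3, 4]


Visit 4, push [7, 6, 1]
Visit 1, push [7, 6, 5]
Visit 5, push []
Visit 6, push [2, 0]
Visit 0, push [7]
Visit 7, push [3]
Visit 3, push []
Visit 2, push []

DFS order: [4, 1, 5, 6, 0, 7, 3, 2]


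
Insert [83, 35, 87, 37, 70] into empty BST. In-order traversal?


Insert 83: root
Insert 35: L from 83
Insert 87: R from 83
Insert 37: L from 83 -> R from 35
Insert 70: L from 83 -> R from 35 -> R from 37

In-order: [35, 37, 70, 83, 87]


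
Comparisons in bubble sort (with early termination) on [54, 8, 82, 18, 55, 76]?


Algorithm: bubble sort (with early termination)
Input: [54, 8, 82, 18, 55, 76]
Sorted: [8, 18, 54, 55, 76, 82]

12


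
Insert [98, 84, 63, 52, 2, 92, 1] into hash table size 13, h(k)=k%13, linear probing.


Insert 98: h=7 -> slot 7
Insert 84: h=6 -> slot 6
Insert 63: h=11 -> slot 11
Insert 52: h=0 -> slot 0
Insert 2: h=2 -> slot 2
Insert 92: h=1 -> slot 1
Insert 1: h=1, 2 probes -> slot 3

Table: [52, 92, 2, 1, None, None, 84, 98, None, None, None, 63, None]


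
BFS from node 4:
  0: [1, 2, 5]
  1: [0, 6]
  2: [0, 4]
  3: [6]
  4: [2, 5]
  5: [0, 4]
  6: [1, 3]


Visit 4, enqueue [2, 5]
Visit 2, enqueue [0]
Visit 5, enqueue []
Visit 0, enqueue [1]
Visit 1, enqueue [6]
Visit 6, enqueue [3]
Visit 3, enqueue []

BFS order: [4, 2, 5, 0, 1, 6, 3]


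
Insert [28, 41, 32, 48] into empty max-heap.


Insert 28: [28]
Insert 41: [41, 28]
Insert 32: [41, 28, 32]
Insert 48: [48, 41, 32, 28]

Final heap: [48, 41, 32, 28]


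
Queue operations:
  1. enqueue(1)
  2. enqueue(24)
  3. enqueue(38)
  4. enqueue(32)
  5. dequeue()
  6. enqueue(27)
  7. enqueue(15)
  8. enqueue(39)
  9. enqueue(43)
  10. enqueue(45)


enqueue(1) -> [1]
enqueue(24) -> [1, 24]
enqueue(38) -> [1, 24, 38]
enqueue(32) -> [1, 24, 38, 32]
dequeue()->1, [24, 38, 32]
enqueue(27) -> [24, 38, 32, 27]
enqueue(15) -> [24, 38, 32, 27, 15]
enqueue(39) -> [24, 38, 32, 27, 15, 39]
enqueue(43) -> [24, 38, 32, 27, 15, 39, 43]
enqueue(45) -> [24, 38, 32, 27, 15, 39, 43, 45]

Final queue: [24, 38, 32, 27, 15, 39, 43, 45]


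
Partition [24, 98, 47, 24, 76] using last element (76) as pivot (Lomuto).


Pivot: 76
  24 <= 76: advance i (no swap)
  47 <= 76: swap -> [24, 47, 98, 24, 76]
  24 <= 76: swap -> [24, 47, 24, 98, 76]
Place pivot at 3: [24, 47, 24, 76, 98]

Partitioned: [24, 47, 24, 76, 98]


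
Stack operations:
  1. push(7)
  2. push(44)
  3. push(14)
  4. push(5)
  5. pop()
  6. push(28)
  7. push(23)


push(7) -> [7]
push(44) -> [7, 44]
push(14) -> [7, 44, 14]
push(5) -> [7, 44, 14, 5]
pop()->5, [7, 44, 14]
push(28) -> [7, 44, 14, 28]
push(23) -> [7, 44, 14, 28, 23]

Final stack: [7, 44, 14, 28, 23]


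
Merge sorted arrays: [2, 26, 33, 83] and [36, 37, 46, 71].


Take 2 from A
Take 26 from A
Take 33 from A
Take 36 from B
Take 37 from B
Take 46 from B
Take 71 from B

Merged: [2, 26, 33, 36, 37, 46, 71, 83]


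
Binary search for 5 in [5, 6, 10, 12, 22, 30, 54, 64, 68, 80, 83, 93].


Step 1: lo=0, hi=11, mid=5, val=30
Step 2: lo=0, hi=4, mid=2, val=10
Step 3: lo=0, hi=1, mid=0, val=5

Found at index 0


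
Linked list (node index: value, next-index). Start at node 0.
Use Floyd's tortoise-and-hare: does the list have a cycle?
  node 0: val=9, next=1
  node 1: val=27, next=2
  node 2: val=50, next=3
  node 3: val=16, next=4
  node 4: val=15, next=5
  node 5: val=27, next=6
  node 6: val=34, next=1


Floyd's tortoise (slow, +1) and hare (fast, +2):
  init: slow=0, fast=0
  step 1: slow=1, fast=2
  step 2: slow=2, fast=4
  step 3: slow=3, fast=6
  step 4: slow=4, fast=2
  step 5: slow=5, fast=4
  step 6: slow=6, fast=6
  slow == fast at node 6: cycle detected

Cycle: yes


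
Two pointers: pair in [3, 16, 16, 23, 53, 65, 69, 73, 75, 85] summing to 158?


lo=0(3)+hi=9(85)=88
lo=1(16)+hi=9(85)=101
lo=2(16)+hi=9(85)=101
lo=3(23)+hi=9(85)=108
lo=4(53)+hi=9(85)=138
lo=5(65)+hi=9(85)=150
lo=6(69)+hi=9(85)=154
lo=7(73)+hi=9(85)=158

Yes: 73+85=158


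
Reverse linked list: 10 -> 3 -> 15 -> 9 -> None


Step 1: curr=10, set curr.next=prev(None) | reversed so far: 10
Step 2: curr=3, set curr.next=prev(10) | reversed so far: 3 -> 10
Step 3: curr=15, set curr.next=prev(3) | reversed so far: 15 -> 3 -> 10
Step 4: curr=9, set curr.next=prev(15) | reversed so far: 9 -> 15 -> 3 -> 10

9 -> 15 -> 3 -> 10 -> None


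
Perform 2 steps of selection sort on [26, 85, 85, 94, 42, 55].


Initial: [26, 85, 85, 94, 42, 55]
Step 1: min=26 at 0
  Swap: [26, 85, 85, 94, 42, 55]
Step 2: min=42 at 4
  Swap: [26, 42, 85, 94, 85, 55]

After 2 steps: [26, 42, 85, 94, 85, 55]


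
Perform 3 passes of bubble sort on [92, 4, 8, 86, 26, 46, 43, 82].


Initial: [92, 4, 8, 86, 26, 46, 43, 82]
Pass 1: [4, 8, 86, 26, 46, 43, 82, 92] (7 swaps)
Pass 2: [4, 8, 26, 46, 43, 82, 86, 92] (4 swaps)
Pass 3: [4, 8, 26, 43, 46, 82, 86, 92] (1 swaps)

After 3 passes: [4, 8, 26, 43, 46, 82, 86, 92]


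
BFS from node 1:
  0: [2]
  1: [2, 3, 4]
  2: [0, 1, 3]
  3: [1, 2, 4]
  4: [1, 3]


Visit 1, enqueue [2, 3, 4]
Visit 2, enqueue [0]
Visit 3, enqueue []
Visit 4, enqueue []
Visit 0, enqueue []

BFS order: [1, 2, 3, 4, 0]


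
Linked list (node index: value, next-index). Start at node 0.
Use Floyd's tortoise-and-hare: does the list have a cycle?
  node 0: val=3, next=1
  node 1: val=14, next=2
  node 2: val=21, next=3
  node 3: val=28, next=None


Floyd's tortoise (slow, +1) and hare (fast, +2):
  init: slow=0, fast=0
  step 1: slow=1, fast=2
  step 2: fast 2->3->None, no cycle

Cycle: no


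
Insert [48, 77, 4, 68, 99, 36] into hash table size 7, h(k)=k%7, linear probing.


Insert 48: h=6 -> slot 6
Insert 77: h=0 -> slot 0
Insert 4: h=4 -> slot 4
Insert 68: h=5 -> slot 5
Insert 99: h=1 -> slot 1
Insert 36: h=1, 1 probes -> slot 2

Table: [77, 99, 36, None, 4, 68, 48]


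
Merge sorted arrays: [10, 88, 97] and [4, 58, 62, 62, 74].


Take 4 from B
Take 10 from A
Take 58 from B
Take 62 from B
Take 62 from B
Take 74 from B

Merged: [4, 10, 58, 62, 62, 74, 88, 97]


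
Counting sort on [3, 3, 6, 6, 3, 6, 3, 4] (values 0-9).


Input: [3, 3, 6, 6, 3, 6, 3, 4]
Counts: [0, 0, 0, 4, 1, 0, 3, 0, 0, 0]

Sorted: [3, 3, 3, 3, 4, 6, 6, 6]


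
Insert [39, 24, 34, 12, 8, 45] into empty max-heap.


Insert 39: [39]
Insert 24: [39, 24]
Insert 34: [39, 24, 34]
Insert 12: [39, 24, 34, 12]
Insert 8: [39, 24, 34, 12, 8]
Insert 45: [45, 24, 39, 12, 8, 34]

Final heap: [45, 24, 39, 12, 8, 34]


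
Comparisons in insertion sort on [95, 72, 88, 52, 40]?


Algorithm: insertion sort
Input: [95, 72, 88, 52, 40]
Sorted: [40, 52, 72, 88, 95]

10


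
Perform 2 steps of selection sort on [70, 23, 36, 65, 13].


Initial: [70, 23, 36, 65, 13]
Step 1: min=13 at 4
  Swap: [13, 23, 36, 65, 70]
Step 2: min=23 at 1
  Swap: [13, 23, 36, 65, 70]

After 2 steps: [13, 23, 36, 65, 70]


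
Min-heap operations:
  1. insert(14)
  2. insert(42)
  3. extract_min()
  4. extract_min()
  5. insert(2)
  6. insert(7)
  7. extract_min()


insert(14) -> [14]
insert(42) -> [14, 42]
extract_min()->14, [42]
extract_min()->42, []
insert(2) -> [2]
insert(7) -> [2, 7]
extract_min()->2, [7]

Final heap: [7]


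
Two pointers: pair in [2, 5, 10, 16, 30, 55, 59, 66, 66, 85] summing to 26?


lo=0(2)+hi=9(85)=87
lo=0(2)+hi=8(66)=68
lo=0(2)+hi=7(66)=68
lo=0(2)+hi=6(59)=61
lo=0(2)+hi=5(55)=57
lo=0(2)+hi=4(30)=32
lo=0(2)+hi=3(16)=18
lo=1(5)+hi=3(16)=21
lo=2(10)+hi=3(16)=26

Yes: 10+16=26


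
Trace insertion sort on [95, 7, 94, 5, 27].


Initial: [95, 7, 94, 5, 27]
Insert 7: [7, 95, 94, 5, 27]
Insert 94: [7, 94, 95, 5, 27]
Insert 5: [5, 7, 94, 95, 27]
Insert 27: [5, 7, 27, 94, 95]

Sorted: [5, 7, 27, 94, 95]


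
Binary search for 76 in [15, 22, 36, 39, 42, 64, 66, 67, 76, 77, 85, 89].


Step 1: lo=0, hi=11, mid=5, val=64
Step 2: lo=6, hi=11, mid=8, val=76

Found at index 8


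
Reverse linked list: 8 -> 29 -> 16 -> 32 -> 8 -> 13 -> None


Step 1: curr=8, set curr.next=prev(None) | reversed so far: 8
Step 2: curr=29, set curr.next=prev(8) | reversed so far: 29 -> 8
Step 3: curr=16, set curr.next=prev(29) | reversed so far: 16 -> 29 -> 8
Step 4: curr=32, set curr.next=prev(16) | reversed so far: 32 -> 16 -> 29 -> 8
Step 5: curr=8, set curr.next=prev(32) | reversed so far: 8 -> 32 -> 16 -> 29 -> 8
Step 6: curr=13, set curr.next=prev(8) | reversed so far: 13 -> 8 -> 32 -> 16 -> 29 -> 8

13 -> 8 -> 32 -> 16 -> 29 -> 8 -> None


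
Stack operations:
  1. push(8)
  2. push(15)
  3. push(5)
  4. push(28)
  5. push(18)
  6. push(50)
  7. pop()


push(8) -> [8]
push(15) -> [8, 15]
push(5) -> [8, 15, 5]
push(28) -> [8, 15, 5, 28]
push(18) -> [8, 15, 5, 28, 18]
push(50) -> [8, 15, 5, 28, 18, 50]
pop()->50, [8, 15, 5, 28, 18]

Final stack: [8, 15, 5, 28, 18]


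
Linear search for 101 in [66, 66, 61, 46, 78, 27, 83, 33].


i=0: 66!=101
i=1: 66!=101
i=2: 61!=101
i=3: 46!=101
i=4: 78!=101
i=5: 27!=101
i=6: 83!=101
i=7: 33!=101

Not found, 8 comps


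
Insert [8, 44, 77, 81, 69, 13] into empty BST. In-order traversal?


Insert 8: root
Insert 44: R from 8
Insert 77: R from 8 -> R from 44
Insert 81: R from 8 -> R from 44 -> R from 77
Insert 69: R from 8 -> R from 44 -> L from 77
Insert 13: R from 8 -> L from 44

In-order: [8, 13, 44, 69, 77, 81]


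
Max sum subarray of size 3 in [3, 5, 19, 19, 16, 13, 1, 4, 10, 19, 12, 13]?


[0:3]: 27
[1:4]: 43
[2:5]: 54
[3:6]: 48
[4:7]: 30
[5:8]: 18
[6:9]: 15
[7:10]: 33
[8:11]: 41
[9:12]: 44

Max: 54 at [2:5]


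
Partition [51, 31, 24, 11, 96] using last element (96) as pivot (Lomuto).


Pivot: 96
  51 <= 96: advance i (no swap)
  31 <= 96: advance i (no swap)
  24 <= 96: advance i (no swap)
  11 <= 96: advance i (no swap)
Place pivot at 4: [51, 31, 24, 11, 96]

Partitioned: [51, 31, 24, 11, 96]


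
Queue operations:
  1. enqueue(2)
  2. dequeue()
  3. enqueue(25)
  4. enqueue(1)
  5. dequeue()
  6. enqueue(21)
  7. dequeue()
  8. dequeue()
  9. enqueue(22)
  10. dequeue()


enqueue(2) -> [2]
dequeue()->2, []
enqueue(25) -> [25]
enqueue(1) -> [25, 1]
dequeue()->25, [1]
enqueue(21) -> [1, 21]
dequeue()->1, [21]
dequeue()->21, []
enqueue(22) -> [22]
dequeue()->22, []

Final queue: []


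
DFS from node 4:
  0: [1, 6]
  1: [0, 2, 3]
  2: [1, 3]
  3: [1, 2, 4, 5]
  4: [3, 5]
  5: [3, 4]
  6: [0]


Visit 4, push [5, 3]
Visit 3, push [5, 2, 1]
Visit 1, push [2, 0]
Visit 0, push [6]
Visit 6, push []
Visit 2, push []
Visit 5, push []

DFS order: [4, 3, 1, 0, 6, 2, 5]


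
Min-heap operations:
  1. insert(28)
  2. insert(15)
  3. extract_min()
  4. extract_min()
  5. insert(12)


insert(28) -> [28]
insert(15) -> [15, 28]
extract_min()->15, [28]
extract_min()->28, []
insert(12) -> [12]

Final heap: [12]


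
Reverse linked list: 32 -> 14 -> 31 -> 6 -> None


Step 1: curr=32, set curr.next=prev(None) | reversed so far: 32
Step 2: curr=14, set curr.next=prev(32) | reversed so far: 14 -> 32
Step 3: curr=31, set curr.next=prev(14) | reversed so far: 31 -> 14 -> 32
Step 4: curr=6, set curr.next=prev(31) | reversed so far: 6 -> 31 -> 14 -> 32

6 -> 31 -> 14 -> 32 -> None


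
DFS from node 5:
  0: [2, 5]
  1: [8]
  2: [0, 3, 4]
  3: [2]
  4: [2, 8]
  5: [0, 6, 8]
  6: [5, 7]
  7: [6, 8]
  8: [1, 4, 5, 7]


Visit 5, push [8, 6, 0]
Visit 0, push [2]
Visit 2, push [4, 3]
Visit 3, push []
Visit 4, push [8]
Visit 8, push [7, 1]
Visit 1, push []
Visit 7, push [6]
Visit 6, push []

DFS order: [5, 0, 2, 3, 4, 8, 1, 7, 6]


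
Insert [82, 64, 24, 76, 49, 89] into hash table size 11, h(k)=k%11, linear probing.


Insert 82: h=5 -> slot 5
Insert 64: h=9 -> slot 9
Insert 24: h=2 -> slot 2
Insert 76: h=10 -> slot 10
Insert 49: h=5, 1 probes -> slot 6
Insert 89: h=1 -> slot 1

Table: [None, 89, 24, None, None, 82, 49, None, None, 64, 76]


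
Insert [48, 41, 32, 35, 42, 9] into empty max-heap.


Insert 48: [48]
Insert 41: [48, 41]
Insert 32: [48, 41, 32]
Insert 35: [48, 41, 32, 35]
Insert 42: [48, 42, 32, 35, 41]
Insert 9: [48, 42, 32, 35, 41, 9]

Final heap: [48, 42, 32, 35, 41, 9]


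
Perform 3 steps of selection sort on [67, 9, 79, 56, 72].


Initial: [67, 9, 79, 56, 72]
Step 1: min=9 at 1
  Swap: [9, 67, 79, 56, 72]
Step 2: min=56 at 3
  Swap: [9, 56, 79, 67, 72]
Step 3: min=67 at 3
  Swap: [9, 56, 67, 79, 72]

After 3 steps: [9, 56, 67, 79, 72]


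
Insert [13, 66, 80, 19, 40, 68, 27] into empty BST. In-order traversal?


Insert 13: root
Insert 66: R from 13
Insert 80: R from 13 -> R from 66
Insert 19: R from 13 -> L from 66
Insert 40: R from 13 -> L from 66 -> R from 19
Insert 68: R from 13 -> R from 66 -> L from 80
Insert 27: R from 13 -> L from 66 -> R from 19 -> L from 40

In-order: [13, 19, 27, 40, 66, 68, 80]


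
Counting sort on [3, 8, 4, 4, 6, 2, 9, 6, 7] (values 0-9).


Input: [3, 8, 4, 4, 6, 2, 9, 6, 7]
Counts: [0, 0, 1, 1, 2, 0, 2, 1, 1, 1]

Sorted: [2, 3, 4, 4, 6, 6, 7, 8, 9]


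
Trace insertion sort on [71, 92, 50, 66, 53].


Initial: [71, 92, 50, 66, 53]
Insert 92: [71, 92, 50, 66, 53]
Insert 50: [50, 71, 92, 66, 53]
Insert 66: [50, 66, 71, 92, 53]
Insert 53: [50, 53, 66, 71, 92]

Sorted: [50, 53, 66, 71, 92]


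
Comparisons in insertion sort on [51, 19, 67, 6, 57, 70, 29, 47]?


Algorithm: insertion sort
Input: [51, 19, 67, 6, 57, 70, 29, 47]
Sorted: [6, 19, 29, 47, 51, 57, 67, 70]

18


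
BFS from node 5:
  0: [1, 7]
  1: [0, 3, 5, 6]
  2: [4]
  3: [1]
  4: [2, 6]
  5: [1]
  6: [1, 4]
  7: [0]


Visit 5, enqueue [1]
Visit 1, enqueue [0, 3, 6]
Visit 0, enqueue [7]
Visit 3, enqueue []
Visit 6, enqueue [4]
Visit 7, enqueue []
Visit 4, enqueue [2]
Visit 2, enqueue []

BFS order: [5, 1, 0, 3, 6, 7, 4, 2]


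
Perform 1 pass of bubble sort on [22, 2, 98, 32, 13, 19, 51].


Initial: [22, 2, 98, 32, 13, 19, 51]
Pass 1: [2, 22, 32, 13, 19, 51, 98] (5 swaps)

After 1 pass: [2, 22, 32, 13, 19, 51, 98]


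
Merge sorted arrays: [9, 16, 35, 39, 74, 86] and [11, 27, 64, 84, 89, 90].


Take 9 from A
Take 11 from B
Take 16 from A
Take 27 from B
Take 35 from A
Take 39 from A
Take 64 from B
Take 74 from A
Take 84 from B
Take 86 from A

Merged: [9, 11, 16, 27, 35, 39, 64, 74, 84, 86, 89, 90]


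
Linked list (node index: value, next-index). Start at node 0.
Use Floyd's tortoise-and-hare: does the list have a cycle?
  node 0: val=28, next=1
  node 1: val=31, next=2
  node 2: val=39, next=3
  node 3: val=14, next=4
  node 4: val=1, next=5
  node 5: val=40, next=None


Floyd's tortoise (slow, +1) and hare (fast, +2):
  init: slow=0, fast=0
  step 1: slow=1, fast=2
  step 2: slow=2, fast=4
  step 3: fast 4->5->None, no cycle

Cycle: no
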